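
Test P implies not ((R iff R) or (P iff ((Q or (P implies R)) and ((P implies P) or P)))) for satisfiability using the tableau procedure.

Initial set: {T (P implies not ((R iff R) or (P iff ((Q or (P implies R)) and ((P implies P) or P)))))}.
T (P implies not ((R iff R) or (P iff ((Q or (P implies R)) and ((P implies P) or P))))): β-rule — branch into F P  //  T not ((R iff R) or (P iff ((Q or (P implies R)) and ((P implies P) or P)))).
  branch 1 (add F P):
    ○ open, literals {P=F}.
  branch 2 (add T not ((R iff R) or (P iff ((Q or (P implies R)) and ((P implies P) or P))))):
    T not ((R iff R) or (P iff ((Q or (P implies R)) and ((P implies P) or P)))): α-rule — add F (R iff R), F (P iff ((Q or (P implies R)) and ((P implies P) or P))).
    F (R iff R): β-rule — branch into T R, F R  //  F R, T R.
      branch 2.1 (add T R, F R):
        × closes — contains both R and not R.
      branch 2.2 (add F R, T R):
        × closes — contains both R and not R.
2 branches closed, 1 open.
An open branch gives a satisfying assignment: P=F.

Satisfiable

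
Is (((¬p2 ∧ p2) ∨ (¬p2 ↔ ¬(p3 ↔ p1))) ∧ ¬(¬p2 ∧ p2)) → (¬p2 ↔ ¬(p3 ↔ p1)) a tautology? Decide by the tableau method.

Valid

Assume the negation and expand:
Initial set: {¬((((¬p2 ∧ p2) ∨ (¬p2 ↔ ¬(p3 ↔ p1))) ∧ ¬(¬p2 ∧ p2)) → (¬p2 ↔ ¬(p3 ↔ p1)))}.
¬((((¬p2 ∧ p2) ∨ (¬p2 ↔ ¬(p3 ↔ p1))) ∧ ¬(¬p2 ∧ p2)) → (¬p2 ↔ ¬(p3 ↔ p1))): α-rule — add (((¬p2 ∧ p2) ∨ (¬p2 ↔ ¬(p3 ↔ p1))) ∧ ¬(¬p2 ∧ p2)), ¬(¬p2 ↔ ¬(p3 ↔ p1)).
(((¬p2 ∧ p2) ∨ (¬p2 ↔ ¬(p3 ↔ p1))) ∧ ¬(¬p2 ∧ p2)): α-rule — add ((¬p2 ∧ p2) ∨ (¬p2 ↔ ¬(p3 ↔ p1))), ¬(¬p2 ∧ p2).
¬(¬p2 ↔ ¬(p3 ↔ p1)): β-rule — branch into ¬p2, ¬¬(p3 ↔ p1)  //  ¬¬p2, ¬(p3 ↔ p1).
  branch 1 (add ¬p2, ¬¬(p3 ↔ p1)):
    ((¬p2 ∧ p2) ∨ (¬p2 ↔ ¬(p3 ↔ p1))): β-rule — branch into (¬p2 ∧ p2)  //  (¬p2 ↔ ¬(p3 ↔ p1)).
      branch 1.1 (add (¬p2 ∧ p2)):
        (¬p2 ∧ p2): α-rule — add ¬p2, p2.
        × closes — contains both p2 and ¬p2.
      branch 1.2 (add (¬p2 ↔ ¬(p3 ↔ p1))):
        ¬(¬p2 ∧ p2): β-rule — branch into ¬¬p2  //  ¬p2.
          branch 1.2.1 (add ¬¬p2):
            × closes — contains both p2 and ¬p2.
          branch 1.2.2 (add ¬p2):
            ¬¬(p3 ↔ p1): β-rule — branch into p3, p1  //  ¬p3, ¬p1.
              branch 1.2.2.1 (add p3, p1):
                (¬p2 ↔ ¬(p3 ↔ p1)): β-rule — branch into ¬p2, ¬(p3 ↔ p1)  //  ¬¬p2, ¬¬(p3 ↔ p1).
                  branch 1.2.2.1.1 (add ¬p2, ¬(p3 ↔ p1)):
                    ¬(p3 ↔ p1): β-rule — branch into p3, ¬p1  //  ¬p3, p1.
                      branch 1.2.2.1.1.1 (add p3, ¬p1):
                        × closes — contains both p1 and ¬p1.
                      branch 1.2.2.1.1.2 (add ¬p3, p1):
                        × closes — contains both p3 and ¬p3.
                  branch 1.2.2.1.2 (add ¬¬p2, ¬¬(p3 ↔ p1)):
                    × closes — contains both p2 and ¬p2.
              branch 1.2.2.2 (add ¬p3, ¬p1):
                (¬p2 ↔ ¬(p3 ↔ p1)): β-rule — branch into ¬p2, ¬(p3 ↔ p1)  //  ¬¬p2, ¬¬(p3 ↔ p1).
                  branch 1.2.2.2.1 (add ¬p2, ¬(p3 ↔ p1)):
                    ¬(p3 ↔ p1): β-rule — branch into p3, ¬p1  //  ¬p3, p1.
                      branch 1.2.2.2.1.1 (add p3, ¬p1):
                        × closes — contains both p3 and ¬p3.
                      branch 1.2.2.2.1.2 (add ¬p3, p1):
                        × closes — contains both p1 and ¬p1.
                  branch 1.2.2.2.2 (add ¬¬p2, ¬¬(p3 ↔ p1)):
                    × closes — contains both p2 and ¬p2.
  branch 2 (add ¬¬p2, ¬(p3 ↔ p1)):
    ((¬p2 ∧ p2) ∨ (¬p2 ↔ ¬(p3 ↔ p1))): β-rule — branch into (¬p2 ∧ p2)  //  (¬p2 ↔ ¬(p3 ↔ p1)).
      branch 2.1 (add (¬p2 ∧ p2)):
        (¬p2 ∧ p2): α-rule — add ¬p2, p2.
        × closes — contains both p2 and ¬p2.
      branch 2.2 (add (¬p2 ↔ ¬(p3 ↔ p1))):
        ¬(¬p2 ∧ p2): β-rule — branch into ¬¬p2  //  ¬p2.
          branch 2.2.1 (add ¬¬p2):
            ¬(p3 ↔ p1): β-rule — branch into p3, ¬p1  //  ¬p3, p1.
              branch 2.2.1.1 (add p3, ¬p1):
                (¬p2 ↔ ¬(p3 ↔ p1)): β-rule — branch into ¬p2, ¬(p3 ↔ p1)  //  ¬¬p2, ¬¬(p3 ↔ p1).
                  branch 2.2.1.1.1 (add ¬p2, ¬(p3 ↔ p1)):
                    × closes — contains both p2 and ¬p2.
                  branch 2.2.1.1.2 (add ¬¬p2, ¬¬(p3 ↔ p1)):
                    ¬¬(p3 ↔ p1): β-rule — branch into p3, p1  //  ¬p3, ¬p1.
                      branch 2.2.1.1.2.1 (add p3, p1):
                        × closes — contains both p1 and ¬p1.
                      branch 2.2.1.1.2.2 (add ¬p3, ¬p1):
                        × closes — contains both p3 and ¬p3.
              branch 2.2.1.2 (add ¬p3, p1):
                (¬p2 ↔ ¬(p3 ↔ p1)): β-rule — branch into ¬p2, ¬(p3 ↔ p1)  //  ¬¬p2, ¬¬(p3 ↔ p1).
                  branch 2.2.1.2.1 (add ¬p2, ¬(p3 ↔ p1)):
                    × closes — contains both p2 and ¬p2.
                  branch 2.2.1.2.2 (add ¬¬p2, ¬¬(p3 ↔ p1)):
                    ¬¬(p3 ↔ p1): β-rule — branch into p3, p1  //  ¬p3, ¬p1.
                      branch 2.2.1.2.2.1 (add p3, p1):
                        × closes — contains both p3 and ¬p3.
                      branch 2.2.1.2.2.2 (add ¬p3, ¬p1):
                        × closes — contains both p1 and ¬p1.
          branch 2.2.2 (add ¬p2):
            × closes — contains both p2 and ¬p2.
All 16 branches close.
Every branch closed, so the negation is unsatisfiable and the formula is valid.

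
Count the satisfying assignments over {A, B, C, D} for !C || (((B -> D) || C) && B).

12

Initial set: {(!C || (((B -> D) || C) && B))}.
(!C || (((B -> D) || C) && B)): β-rule — branch into !C  //  (((B -> D) || C) && B).
  branch 1 (add !C):
    ○ open, literals {C=false}.
  branch 2 (add (((B -> D) || C) && B)):
    (((B -> D) || C) && B): α-rule — add ((B -> D) || C), B.
    ((B -> D) || C): β-rule — branch into (B -> D)  //  C.
      branch 2.1 (add (B -> D)):
        (B -> D): β-rule — branch into !B  //  D.
          branch 2.1.1 (add !B):
            × closes — contains both B and !B.
          branch 2.1.2 (add D):
            ○ open, literals {B=true, D=true}.
      branch 2.2 (add C):
        ○ open, literals {B=true, C=true}.
1 branch closed, 3 open.
Each open branch fixes some atoms; the unmentioned ones are free. Counting distinct full assignments: branch {C=false} (A, B, D) contributes 8 new; branch {B=true, D=true} (A, C) contributes 2 new; branch {B=true, C=true} (A, D) contributes 2 new. Total: 12.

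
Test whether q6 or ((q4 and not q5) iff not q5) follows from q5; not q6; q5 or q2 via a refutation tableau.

Initial set: {q5; not q6; (q5 or q2); not (q6 or ((q4 and not q5) iff not q5))}.
not (q6 or ((q4 and not q5) iff not q5)): α-rule — add not q6, not ((q4 and not q5) iff not q5).
(q5 or q2): β-rule — branch into q5  //  q2.
  branch 1 (add q5):
    not ((q4 and not q5) iff not q5): β-rule — branch into (q4 and not q5), not not q5  //  not (q4 and not q5), not q5.
      branch 1.1 (add (q4 and not q5), not not q5):
        (q4 and not q5): α-rule — add q4, not q5.
        × closes — contains both q5 and not q5.
      branch 1.2 (add not (q4 and not q5), not q5):
        × closes — contains both q5 and not q5.
  branch 2 (add q2):
    not ((q4 and not q5) iff not q5): β-rule — branch into (q4 and not q5), not not q5  //  not (q4 and not q5), not q5.
      branch 2.1 (add (q4 and not q5), not not q5):
        (q4 and not q5): α-rule — add q4, not q5.
        × closes — contains both q5 and not q5.
      branch 2.2 (add not (q4 and not q5), not q5):
        × closes — contains both q5 and not q5.
All 4 branches close.
Every branch closed, so the premises entail the conclusion.

Yes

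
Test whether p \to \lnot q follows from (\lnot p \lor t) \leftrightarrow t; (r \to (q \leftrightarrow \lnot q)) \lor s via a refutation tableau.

Initial set: {((\lnot p \lor t) \leftrightarrow t); ((r \to (q \leftrightarrow \lnot q)) \lor s); \lnot (p \to \lnot q)}.
\lnot (p \to \lnot q): α-rule — add p, \lnot \lnot q.
((\lnot p \lor t) \leftrightarrow t): β-rule — branch into (\lnot p \lor t), t  //  \lnot (\lnot p \lor t), \lnot t.
  branch 1 (add (\lnot p \lor t), t):
    ((r \to (q \leftrightarrow \lnot q)) \lor s): β-rule — branch into (r \to (q \leftrightarrow \lnot q))  //  s.
      branch 1.1 (add (r \to (q \leftrightarrow \lnot q))):
        (\lnot p \lor t): β-rule — branch into \lnot p  //  t.
          branch 1.1.1 (add \lnot p):
            × closes — contains both p and \lnot p.
          branch 1.1.2 (add t):
            (r \to (q \leftrightarrow \lnot q)): β-rule — branch into \lnot r  //  (q \leftrightarrow \lnot q).
              branch 1.1.2.1 (add \lnot r):
                ○ open, literals {p=true, q=true, r=false, t=true}.
              branch 1.1.2.2 (add (q \leftrightarrow \lnot q)):
                (q \leftrightarrow \lnot q): β-rule — branch into q, \lnot q  //  \lnot q, \lnot \lnot q.
                  branch 1.1.2.2.1 (add q, \lnot q):
                    × closes — contains both q and \lnot q.
                  branch 1.1.2.2.2 (add \lnot q, \lnot \lnot q):
                    × closes — contains both q and \lnot q.
      branch 1.2 (add s):
        (\lnot p \lor t): β-rule — branch into \lnot p  //  t.
          branch 1.2.1 (add \lnot p):
            × closes — contains both p and \lnot p.
          branch 1.2.2 (add t):
            ○ open, literals {p=true, q=true, s=true, t=true}.
  branch 2 (add \lnot (\lnot p \lor t), \lnot t):
    \lnot (\lnot p \lor t): α-rule — add \lnot \lnot p, \lnot t.
    ((r \to (q \leftrightarrow \lnot q)) \lor s): β-rule — branch into (r \to (q \leftrightarrow \lnot q))  //  s.
      branch 2.1 (add (r \to (q \leftrightarrow \lnot q))):
        (r \to (q \leftrightarrow \lnot q)): β-rule — branch into \lnot r  //  (q \leftrightarrow \lnot q).
          branch 2.1.1 (add \lnot r):
            ○ open, literals {p=true, q=true, r=false, t=false}.
          branch 2.1.2 (add (q \leftrightarrow \lnot q)):
            (q \leftrightarrow \lnot q): β-rule — branch into q, \lnot q  //  \lnot q, \lnot \lnot q.
              branch 2.1.2.1 (add q, \lnot q):
                × closes — contains both q and \lnot q.
              branch 2.1.2.2 (add \lnot q, \lnot \lnot q):
                × closes — contains both q and \lnot q.
      branch 2.2 (add s):
        ○ open, literals {p=true, q=true, s=true, t=false}.
6 branches closed, 4 open.
An open branch gives a countermodel: p=true, q=true, r=false, t=true (unmentioned atoms arbitrary); the premises hold there but the conclusion fails.

No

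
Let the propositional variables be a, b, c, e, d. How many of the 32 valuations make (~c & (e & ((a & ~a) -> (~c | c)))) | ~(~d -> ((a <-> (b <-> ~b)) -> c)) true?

10

Initial set: {((~c & (e & ((a & ~a) -> (~c | c)))) | ~(~d -> ((a <-> (b <-> ~b)) -> c)))}.
((~c & (e & ((a & ~a) -> (~c | c)))) | ~(~d -> ((a <-> (b <-> ~b)) -> c))): β-rule — branch into (~c & (e & ((a & ~a) -> (~c | c))))  //  ~(~d -> ((a <-> (b <-> ~b)) -> c)).
  branch 1 (add (~c & (e & ((a & ~a) -> (~c | c))))):
    (~c & (e & ((a & ~a) -> (~c | c)))): α-rule — add ~c, (e & ((a & ~a) -> (~c | c))).
    (e & ((a & ~a) -> (~c | c))): α-rule — add e, ((a & ~a) -> (~c | c)).
    ((a & ~a) -> (~c | c)): β-rule — branch into ~(a & ~a)  //  (~c | c).
      branch 1.1 (add ~(a & ~a)):
        ~(a & ~a): β-rule — branch into ~a  //  ~~a.
          branch 1.1.1 (add ~a):
            ○ open, literals {a=0, c=0, e=1}.
          branch 1.1.2 (add ~~a):
            ○ open, literals {a=1, c=0, e=1}.
      branch 1.2 (add (~c | c)):
        (~c | c): β-rule — branch into ~c  //  c.
          branch 1.2.1 (add ~c):
            ○ open, literals {c=0, e=1}.
          branch 1.2.2 (add c):
            × closes — contains both c and ~c.
  branch 2 (add ~(~d -> ((a <-> (b <-> ~b)) -> c))):
    ~(~d -> ((a <-> (b <-> ~b)) -> c)): α-rule — add ~d, ~((a <-> (b <-> ~b)) -> c).
    ~((a <-> (b <-> ~b)) -> c): α-rule — add (a <-> (b <-> ~b)), ~c.
    (a <-> (b <-> ~b)): β-rule — branch into a, (b <-> ~b)  //  ~a, ~(b <-> ~b).
      branch 2.1 (add a, (b <-> ~b)):
        (b <-> ~b): β-rule — branch into b, ~b  //  ~b, ~~b.
          branch 2.1.1 (add b, ~b):
            × closes — contains both b and ~b.
          branch 2.1.2 (add ~b, ~~b):
            × closes — contains both b and ~b.
      branch 2.2 (add ~a, ~(b <-> ~b)):
        ~(b <-> ~b): β-rule — branch into b, ~~b  //  ~b, ~b.
          branch 2.2.1 (add b, ~~b):
            ○ open, literals {a=0, b=1, c=0, d=0}.
          branch 2.2.2 (add ~b, ~b):
            ○ open, literals {a=0, b=0, c=0, d=0}.
3 branches closed, 5 open.
Each open branch fixes some atoms; the unmentioned ones are free. Counting distinct full assignments: branch {a=0, c=0, e=1} (b, d) contributes 4 new; branch {a=1, c=0, e=1} (b, d) contributes 4 new; branch {c=0, e=1} (a, b, d) contributes 0 new; branch {a=0, b=1, c=0, d=0} (e) contributes 1 new; branch {a=0, b=0, c=0, d=0} (e) contributes 1 new. Total: 10.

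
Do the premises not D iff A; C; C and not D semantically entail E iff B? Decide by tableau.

Initial set: {(not D iff A); C; (C and not D); not (E iff B)}.
(C and not D): α-rule — add C, not D.
(not D iff A): β-rule — branch into not D, A  //  not not D, not A.
  branch 1 (add not D, A):
    not (E iff B): β-rule — branch into E, not B  //  not E, B.
      branch 1.1 (add E, not B):
        ○ open, literals {A=true, B=false, C=true, D=false, E=true}.
      branch 1.2 (add not E, B):
        ○ open, literals {A=true, B=true, C=true, D=false, E=false}.
  branch 2 (add not not D, not A):
    × closes — contains both D and not D.
1 branch closed, 2 open.
An open branch gives a countermodel: A=true, B=false, C=true, D=false, E=true (unmentioned atoms arbitrary); the premises hold there but the conclusion fails.

No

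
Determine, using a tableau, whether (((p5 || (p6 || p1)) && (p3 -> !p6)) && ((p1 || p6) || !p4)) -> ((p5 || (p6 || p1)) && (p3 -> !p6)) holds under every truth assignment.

Assume the negation and expand:
Initial set: {!((((p5 || (p6 || p1)) && (p3 -> !p6)) && ((p1 || p6) || !p4)) -> ((p5 || (p6 || p1)) && (p3 -> !p6)))}.
!((((p5 || (p6 || p1)) && (p3 -> !p6)) && ((p1 || p6) || !p4)) -> ((p5 || (p6 || p1)) && (p3 -> !p6))): α-rule — add (((p5 || (p6 || p1)) && (p3 -> !p6)) && ((p1 || p6) || !p4)), !((p5 || (p6 || p1)) && (p3 -> !p6)).
(((p5 || (p6 || p1)) && (p3 -> !p6)) && ((p1 || p6) || !p4)): α-rule — add ((p5 || (p6 || p1)) && (p3 -> !p6)), ((p1 || p6) || !p4).
((p5 || (p6 || p1)) && (p3 -> !p6)): α-rule — add (p5 || (p6 || p1)), (p3 -> !p6).
!((p5 || (p6 || p1)) && (p3 -> !p6)): β-rule — branch into !(p5 || (p6 || p1))  //  !(p3 -> !p6).
  branch 1 (add !(p5 || (p6 || p1))):
    !(p5 || (p6 || p1)): α-rule — add !p5, !(p6 || p1).
    !(p6 || p1): α-rule — add !p6, !p1.
    ((p1 || p6) || !p4): β-rule — branch into (p1 || p6)  //  !p4.
      branch 1.1 (add (p1 || p6)):
        (p5 || (p6 || p1)): β-rule — branch into p5  //  (p6 || p1).
          branch 1.1.1 (add p5):
            × closes — contains both p5 and !p5.
          branch 1.1.2 (add (p6 || p1)):
            (p3 -> !p6): β-rule — branch into !p3  //  !p6.
              branch 1.1.2.1 (add !p3):
                (p1 || p6): β-rule — branch into p1  //  p6.
                  branch 1.1.2.1.1 (add p1):
                    × closes — contains both p1 and !p1.
                  branch 1.1.2.1.2 (add p6):
                    × closes — contains both p6 and !p6.
              branch 1.1.2.2 (add !p6):
                (p1 || p6): β-rule — branch into p1  //  p6.
                  branch 1.1.2.2.1 (add p1):
                    × closes — contains both p1 and !p1.
                  branch 1.1.2.2.2 (add p6):
                    × closes — contains both p6 and !p6.
      branch 1.2 (add !p4):
        (p5 || (p6 || p1)): β-rule — branch into p5  //  (p6 || p1).
          branch 1.2.1 (add p5):
            × closes — contains both p5 and !p5.
          branch 1.2.2 (add (p6 || p1)):
            (p3 -> !p6): β-rule — branch into !p3  //  !p6.
              branch 1.2.2.1 (add !p3):
                (p6 || p1): β-rule — branch into p6  //  p1.
                  branch 1.2.2.1.1 (add p6):
                    × closes — contains both p6 and !p6.
                  branch 1.2.2.1.2 (add p1):
                    × closes — contains both p1 and !p1.
              branch 1.2.2.2 (add !p6):
                (p6 || p1): β-rule — branch into p6  //  p1.
                  branch 1.2.2.2.1 (add p6):
                    × closes — contains both p6 and !p6.
                  branch 1.2.2.2.2 (add p1):
                    × closes — contains both p1 and !p1.
  branch 2 (add !(p3 -> !p6)):
    !(p3 -> !p6): α-rule — add p3, !!p6.
    ((p1 || p6) || !p4): β-rule — branch into (p1 || p6)  //  !p4.
      branch 2.1 (add (p1 || p6)):
        (p5 || (p6 || p1)): β-rule — branch into p5  //  (p6 || p1).
          branch 2.1.1 (add p5):
            (p3 -> !p6): β-rule — branch into !p3  //  !p6.
              branch 2.1.1.1 (add !p3):
                × closes — contains both p3 and !p3.
              branch 2.1.1.2 (add !p6):
                × closes — contains both p6 and !p6.
          branch 2.1.2 (add (p6 || p1)):
            (p3 -> !p6): β-rule — branch into !p3  //  !p6.
              branch 2.1.2.1 (add !p3):
                × closes — contains both p3 and !p3.
              branch 2.1.2.2 (add !p6):
                × closes — contains both p6 and !p6.
      branch 2.2 (add !p4):
        (p5 || (p6 || p1)): β-rule — branch into p5  //  (p6 || p1).
          branch 2.2.1 (add p5):
            (p3 -> !p6): β-rule — branch into !p3  //  !p6.
              branch 2.2.1.1 (add !p3):
                × closes — contains both p3 and !p3.
              branch 2.2.1.2 (add !p6):
                × closes — contains both p6 and !p6.
          branch 2.2.2 (add (p6 || p1)):
            (p3 -> !p6): β-rule — branch into !p3  //  !p6.
              branch 2.2.2.1 (add !p3):
                × closes — contains both p3 and !p3.
              branch 2.2.2.2 (add !p6):
                × closes — contains both p6 and !p6.
All 18 branches close.
Every branch closed, so the negation is unsatisfiable and the formula is valid.

Valid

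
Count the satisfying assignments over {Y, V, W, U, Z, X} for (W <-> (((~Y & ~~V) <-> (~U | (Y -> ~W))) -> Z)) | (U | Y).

Initial set: {T ((W <-> (((~Y & ~~V) <-> (~U | (Y -> ~W))) -> Z)) | (U | Y))}.
T ((W <-> (((~Y & ~~V) <-> (~U | (Y -> ~W))) -> Z)) | (U | Y)): β-rule — branch into T (W <-> (((~Y & ~~V) <-> (~U | (Y -> ~W))) -> Z))  //  T (U | Y).
  branch 1 (add T (W <-> (((~Y & ~~V) <-> (~U | (Y -> ~W))) -> Z))):
    T (W <-> (((~Y & ~~V) <-> (~U | (Y -> ~W))) -> Z)): β-rule — branch into T W, T (((~Y & ~~V) <-> (~U | (Y -> ~W))) -> Z)  //  F W, F (((~Y & ~~V) <-> (~U | (Y -> ~W))) -> Z).
      branch 1.1 (add T W, T (((~Y & ~~V) <-> (~U | (Y -> ~W))) -> Z)):
        T (((~Y & ~~V) <-> (~U | (Y -> ~W))) -> Z): β-rule — branch into F ((~Y & ~~V) <-> (~U | (Y -> ~W)))  //  T Z.
          branch 1.1.1 (add F ((~Y & ~~V) <-> (~U | (Y -> ~W)))):
            F ((~Y & ~~V) <-> (~U | (Y -> ~W))): β-rule — branch into T (~Y & ~~V), F (~U | (Y -> ~W))  //  F (~Y & ~~V), T (~U | (Y -> ~W)).
              branch 1.1.1.1 (add T (~Y & ~~V), F (~U | (Y -> ~W))):
                T (~Y & ~~V): α-rule — add T ~Y, T ~~V.
                F (~U | (Y -> ~W)): α-rule — add F ~U, F (Y -> ~W).
                T ~~V: drop double negation, giving T V.
                F (Y -> ~W): α-rule — add T Y, F ~W.
                × closes — contains both Y and ~Y.
              branch 1.1.1.2 (add F (~Y & ~~V), T (~U | (Y -> ~W))):
                F (~Y & ~~V): β-rule — branch into F ~Y  //  F ~~V.
                  branch 1.1.1.2.1 (add F ~Y):
                    T (~U | (Y -> ~W)): β-rule — branch into T ~U  //  T (Y -> ~W).
                      branch 1.1.1.2.1.1 (add T ~U):
                        ○ open, literals {U=0, W=1, Y=1}.
                      branch 1.1.1.2.1.2 (add T (Y -> ~W)):
                        T (Y -> ~W): β-rule — branch into F Y  //  T ~W.
                          branch 1.1.1.2.1.2.1 (add F Y):
                            × closes — contains both Y and ~Y.
                          branch 1.1.1.2.1.2.2 (add T ~W):
                            × closes — contains both W and ~W.
                  branch 1.1.1.2.2 (add F ~~V):
                    F ~~V: drop double negation, giving F V.
                    T (~U | (Y -> ~W)): β-rule — branch into T ~U  //  T (Y -> ~W).
                      branch 1.1.1.2.2.1 (add T ~U):
                        ○ open, literals {U=0, V=0, W=1}.
                      branch 1.1.1.2.2.2 (add T (Y -> ~W)):
                        T (Y -> ~W): β-rule — branch into F Y  //  T ~W.
                          branch 1.1.1.2.2.2.1 (add F Y):
                            ○ open, literals {V=0, W=1, Y=0}.
                          branch 1.1.1.2.2.2.2 (add T ~W):
                            × closes — contains both W and ~W.
          branch 1.1.2 (add T Z):
            ○ open, literals {W=1, Z=1}.
      branch 1.2 (add F W, F (((~Y & ~~V) <-> (~U | (Y -> ~W))) -> Z)):
        F (((~Y & ~~V) <-> (~U | (Y -> ~W))) -> Z): α-rule — add T ((~Y & ~~V) <-> (~U | (Y -> ~W))), F Z.
        T ((~Y & ~~V) <-> (~U | (Y -> ~W))): β-rule — branch into T (~Y & ~~V), T (~U | (Y -> ~W))  //  F (~Y & ~~V), F (~U | (Y -> ~W)).
          branch 1.2.1 (add T (~Y & ~~V), T (~U | (Y -> ~W))):
            T (~Y & ~~V): α-rule — add T ~Y, T ~~V.
            T ~~V: drop double negation, giving T V.
            T (~U | (Y -> ~W)): β-rule — branch into T ~U  //  T (Y -> ~W).
              branch 1.2.1.1 (add T ~U):
                ○ open, literals {U=0, V=1, W=0, Y=0, Z=0}.
              branch 1.2.1.2 (add T (Y -> ~W)):
                T (Y -> ~W): β-rule — branch into F Y  //  T ~W.
                  branch 1.2.1.2.1 (add F Y):
                    ○ open, literals {V=1, W=0, Y=0, Z=0}.
                  branch 1.2.1.2.2 (add T ~W):
                    ○ open, literals {V=1, W=0, Y=0, Z=0}.
          branch 1.2.2 (add F (~Y & ~~V), F (~U | (Y -> ~W))):
            F (~U | (Y -> ~W)): α-rule — add F ~U, F (Y -> ~W).
            F (Y -> ~W): α-rule — add T Y, F ~W.
            × closes — contains both W and ~W.
  branch 2 (add T (U | Y)):
    T (U | Y): β-rule — branch into T U  //  T Y.
      branch 2.1 (add T U):
        ○ open, literals {U=1}.
      branch 2.2 (add T Y):
        ○ open, literals {Y=1}.
5 branches closed, 9 open.
Each open branch fixes some atoms; the unmentioned ones are free. Counting distinct full assignments: branch {U=0, W=1, Y=1} (V, Z, X) contributes 8 new; branch {U=0, V=0, W=1} (Y, Z, X) contributes 4 new; branch {V=0, W=1, Y=0} (U, Z, X) contributes 4 new; branch {W=1, Z=1} (Y, V, U, X) contributes 8 new; branch {U=0, V=1, W=0, Y=0, Z=0} (X) contributes 2 new; branch {V=1, W=0, Y=0, Z=0} (U, X) contributes 2 new; branch {V=1, W=0, Y=0, Z=0} (U, X) contributes 0 new; branch {U=1} (Y, V, W, Z, X) contributes 20 new; branch {Y=1} (V, W, U, Z, X) contributes 8 new. Total: 56.

56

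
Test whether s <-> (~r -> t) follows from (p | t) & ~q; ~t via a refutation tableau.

Initial set: {((p | t) & ~q); ~t; ~(s <-> (~r -> t))}.
((p | t) & ~q): α-rule — add (p | t), ~q.
~(s <-> (~r -> t)): β-rule — branch into s, ~(~r -> t)  //  ~s, (~r -> t).
  branch 1 (add s, ~(~r -> t)):
    ~(~r -> t): α-rule — add ~r, ~t.
    (p | t): β-rule — branch into p  //  t.
      branch 1.1 (add p):
        ○ open, literals {p=true, q=false, r=false, s=true, t=false}.
      branch 1.2 (add t):
        × closes — contains both t and ~t.
  branch 2 (add ~s, (~r -> t)):
    (p | t): β-rule — branch into p  //  t.
      branch 2.1 (add p):
        (~r -> t): β-rule — branch into ~~r  //  t.
          branch 2.1.1 (add ~~r):
            ○ open, literals {p=true, q=false, r=true, s=false, t=false}.
          branch 2.1.2 (add t):
            × closes — contains both t and ~t.
      branch 2.2 (add t):
        × closes — contains both t and ~t.
3 branches closed, 2 open.
An open branch gives a countermodel: p=true, q=false, r=false, s=true, t=false (unmentioned atoms arbitrary); the premises hold there but the conclusion fails.

No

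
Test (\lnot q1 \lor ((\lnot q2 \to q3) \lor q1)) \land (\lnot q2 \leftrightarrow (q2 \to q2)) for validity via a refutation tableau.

Assume the negation and expand:
Initial set: {\lnot ((\lnot q1 \lor ((\lnot q2 \to q3) \lor q1)) \land (\lnot q2 \leftrightarrow (q2 \to q2)))}.
\lnot ((\lnot q1 \lor ((\lnot q2 \to q3) \lor q1)) \land (\lnot q2 \leftrightarrow (q2 \to q2))): β-rule — branch into \lnot (\lnot q1 \lor ((\lnot q2 \to q3) \lor q1))  //  \lnot (\lnot q2 \leftrightarrow (q2 \to q2)).
  branch 1 (add \lnot (\lnot q1 \lor ((\lnot q2 \to q3) \lor q1))):
    \lnot (\lnot q1 \lor ((\lnot q2 \to q3) \lor q1)): α-rule — add \lnot \lnot q1, \lnot ((\lnot q2 \to q3) \lor q1).
    \lnot ((\lnot q2 \to q3) \lor q1): α-rule — add \lnot (\lnot q2 \to q3), \lnot q1.
    × closes — contains both q1 and \lnot q1.
  branch 2 (add \lnot (\lnot q2 \leftrightarrow (q2 \to q2))):
    \lnot (\lnot q2 \leftrightarrow (q2 \to q2)): β-rule — branch into \lnot q2, \lnot (q2 \to q2)  //  \lnot \lnot q2, (q2 \to q2).
      branch 2.1 (add \lnot q2, \lnot (q2 \to q2)):
        \lnot (q2 \to q2): α-rule — add q2, \lnot q2.
        × closes — contains both q2 and \lnot q2.
      branch 2.2 (add \lnot \lnot q2, (q2 \to q2)):
        (q2 \to q2): β-rule — branch into \lnot q2  //  q2.
          branch 2.2.1 (add \lnot q2):
            × closes — contains both q2 and \lnot q2.
          branch 2.2.2 (add q2):
            ○ open, literals {q2=true}.
3 branches closed, 1 open.
An open branch gives a countermodel: q2=true (unmentioned atoms arbitrary); under it the original formula is false.

Not valid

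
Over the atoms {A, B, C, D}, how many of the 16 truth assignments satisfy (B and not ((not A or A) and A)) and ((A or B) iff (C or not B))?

2

Initial set: {((B and not ((not A or A) and A)) and ((A or B) iff (C or not B)))}.
((B and not ((not A or A) and A)) and ((A or B) iff (C or not B))): α-rule — add (B and not ((not A or A) and A)), ((A or B) iff (C or not B)).
(B and not ((not A or A) and A)): α-rule — add B, not ((not A or A) and A).
((A or B) iff (C or not B)): β-rule — branch into (A or B), (C or not B)  //  not (A or B), not (C or not B).
  branch 1 (add (A or B), (C or not B)):
    not ((not A or A) and A): β-rule — branch into not (not A or A)  //  not A.
      branch 1.1 (add not (not A or A)):
        not (not A or A): α-rule — add not not A, not A.
        × closes — contains both A and not A.
      branch 1.2 (add not A):
        (A or B): β-rule — branch into A  //  B.
          branch 1.2.1 (add A):
            × closes — contains both A and not A.
          branch 1.2.2 (add B):
            (C or not B): β-rule — branch into C  //  not B.
              branch 1.2.2.1 (add C):
                ○ open, literals {A=false, B=true, C=true}.
              branch 1.2.2.2 (add not B):
                × closes — contains both B and not B.
  branch 2 (add not (A or B), not (C or not B)):
    not (A or B): α-rule — add not A, not B.
    × closes — contains both B and not B.
4 branches closed, 1 open.
Each open branch fixes some atoms; the unmentioned ones are free. Counting distinct full assignments: branch {A=false, B=true, C=true} (D) contributes 2 new. Total: 2.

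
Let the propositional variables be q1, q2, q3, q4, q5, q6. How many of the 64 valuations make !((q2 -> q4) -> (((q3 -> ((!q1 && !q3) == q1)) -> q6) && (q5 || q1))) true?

Initial set: {!((q2 -> q4) -> (((q3 -> ((!q1 && !q3) == q1)) -> q6) && (q5 || q1)))}.
!((q2 -> q4) -> (((q3 -> ((!q1 && !q3) == q1)) -> q6) && (q5 || q1))): α-rule — add (q2 -> q4), !(((q3 -> ((!q1 && !q3) == q1)) -> q6) && (q5 || q1)).
(q2 -> q4): β-rule — branch into !q2  //  q4.
  branch 1 (add !q2):
    !(((q3 -> ((!q1 && !q3) == q1)) -> q6) && (q5 || q1)): β-rule — branch into !((q3 -> ((!q1 && !q3) == q1)) -> q6)  //  !(q5 || q1).
      branch 1.1 (add !((q3 -> ((!q1 && !q3) == q1)) -> q6)):
        !((q3 -> ((!q1 && !q3) == q1)) -> q6): α-rule — add (q3 -> ((!q1 && !q3) == q1)), !q6.
        (q3 -> ((!q1 && !q3) == q1)): β-rule — branch into !q3  //  ((!q1 && !q3) == q1).
          branch 1.1.1 (add !q3):
            ○ open, literals {q2=false, q3=false, q6=false}.
          branch 1.1.2 (add ((!q1 && !q3) == q1)):
            ((!q1 && !q3) == q1): β-rule — branch into (!q1 && !q3), q1  //  !(!q1 && !q3), !q1.
              branch 1.1.2.1 (add (!q1 && !q3), q1):
                (!q1 && !q3): α-rule — add !q1, !q3.
                × closes — contains both q1 and !q1.
              branch 1.1.2.2 (add !(!q1 && !q3), !q1):
                !(!q1 && !q3): β-rule — branch into !!q1  //  !!q3.
                  branch 1.1.2.2.1 (add !!q1):
                    × closes — contains both q1 and !q1.
                  branch 1.1.2.2.2 (add !!q3):
                    ○ open, literals {q1=false, q2=false, q3=true, q6=false}.
      branch 1.2 (add !(q5 || q1)):
        !(q5 || q1): α-rule — add !q5, !q1.
        ○ open, literals {q1=false, q2=false, q5=false}.
  branch 2 (add q4):
    !(((q3 -> ((!q1 && !q3) == q1)) -> q6) && (q5 || q1)): β-rule — branch into !((q3 -> ((!q1 && !q3) == q1)) -> q6)  //  !(q5 || q1).
      branch 2.1 (add !((q3 -> ((!q1 && !q3) == q1)) -> q6)):
        !((q3 -> ((!q1 && !q3) == q1)) -> q6): α-rule — add (q3 -> ((!q1 && !q3) == q1)), !q6.
        (q3 -> ((!q1 && !q3) == q1)): β-rule — branch into !q3  //  ((!q1 && !q3) == q1).
          branch 2.1.1 (add !q3):
            ○ open, literals {q3=false, q4=true, q6=false}.
          branch 2.1.2 (add ((!q1 && !q3) == q1)):
            ((!q1 && !q3) == q1): β-rule — branch into (!q1 && !q3), q1  //  !(!q1 && !q3), !q1.
              branch 2.1.2.1 (add (!q1 && !q3), q1):
                (!q1 && !q3): α-rule — add !q1, !q3.
                × closes — contains both q1 and !q1.
              branch 2.1.2.2 (add !(!q1 && !q3), !q1):
                !(!q1 && !q3): β-rule — branch into !!q1  //  !!q3.
                  branch 2.1.2.2.1 (add !!q1):
                    × closes — contains both q1 and !q1.
                  branch 2.1.2.2.2 (add !!q3):
                    ○ open, literals {q1=false, q3=true, q4=true, q6=false}.
      branch 2.2 (add !(q5 || q1)):
        !(q5 || q1): α-rule — add !q5, !q1.
        ○ open, literals {q1=false, q4=true, q5=false}.
4 branches closed, 6 open.
Each open branch fixes some atoms; the unmentioned ones are free. Counting distinct full assignments: branch {q2=false, q3=false, q6=false} (q1, q4, q5) contributes 8 new; branch {q1=false, q2=false, q3=true, q6=false} (q4, q5) contributes 4 new; branch {q1=false, q2=false, q5=false} (q3, q4, q6) contributes 4 new; branch {q3=false, q4=true, q6=false} (q1, q2, q5) contributes 4 new; branch {q1=false, q3=true, q4=true, q6=false} (q2, q5) contributes 2 new; branch {q1=false, q4=true, q5=false} (q2, q3, q6) contributes 2 new. Total: 24.

24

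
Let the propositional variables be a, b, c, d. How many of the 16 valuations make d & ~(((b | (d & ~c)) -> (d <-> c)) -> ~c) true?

Initial set: {(d & ~(((b | (d & ~c)) -> (d <-> c)) -> ~c))}.
(d & ~(((b | (d & ~c)) -> (d <-> c)) -> ~c)): α-rule — add d, ~(((b | (d & ~c)) -> (d <-> c)) -> ~c).
~(((b | (d & ~c)) -> (d <-> c)) -> ~c): α-rule — add ((b | (d & ~c)) -> (d <-> c)), ~~c.
((b | (d & ~c)) -> (d <-> c)): β-rule — branch into ~(b | (d & ~c))  //  (d <-> c).
  branch 1 (add ~(b | (d & ~c))):
    ~(b | (d & ~c)): α-rule — add ~b, ~(d & ~c).
    ~(d & ~c): β-rule — branch into ~d  //  ~~c.
      branch 1.1 (add ~d):
        × closes — contains both d and ~d.
      branch 1.2 (add ~~c):
        ○ open, literals {b=0, c=1, d=1}.
  branch 2 (add (d <-> c)):
    (d <-> c): β-rule — branch into d, c  //  ~d, ~c.
      branch 2.1 (add d, c):
        ○ open, literals {c=1, d=1}.
      branch 2.2 (add ~d, ~c):
        × closes — contains both d and ~d.
2 branches closed, 2 open.
Each open branch fixes some atoms; the unmentioned ones are free. Counting distinct full assignments: branch {b=0, c=1, d=1} (a) contributes 2 new; branch {c=1, d=1} (a, b) contributes 2 new. Total: 4.

4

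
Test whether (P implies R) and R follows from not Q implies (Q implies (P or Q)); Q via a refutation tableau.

Initial set: {(not Q implies (Q implies (P or Q))); Q; not ((P implies R) and R)}.
(not Q implies (Q implies (P or Q))): β-rule — branch into not not Q  //  (Q implies (P or Q)).
  branch 1 (add not not Q):
    not ((P implies R) and R): β-rule — branch into not (P implies R)  //  not R.
      branch 1.1 (add not (P implies R)):
        not (P implies R): α-rule — add P, not R.
        ○ open, literals {P=true, Q=true, R=false}.
      branch 1.2 (add not R):
        ○ open, literals {Q=true, R=false}.
  branch 2 (add (Q implies (P or Q))):
    not ((P implies R) and R): β-rule — branch into not (P implies R)  //  not R.
      branch 2.1 (add not (P implies R)):
        not (P implies R): α-rule — add P, not R.
        (Q implies (P or Q)): β-rule — branch into not Q  //  (P or Q).
          branch 2.1.1 (add not Q):
            × closes — contains both Q and not Q.
          branch 2.1.2 (add (P or Q)):
            (P or Q): β-rule — branch into P  //  Q.
              branch 2.1.2.1 (add P):
                ○ open, literals {P=true, Q=true, R=false}.
              branch 2.1.2.2 (add Q):
                ○ open, literals {P=true, Q=true, R=false}.
      branch 2.2 (add not R):
        (Q implies (P or Q)): β-rule — branch into not Q  //  (P or Q).
          branch 2.2.1 (add not Q):
            × closes — contains both Q and not Q.
          branch 2.2.2 (add (P or Q)):
            (P or Q): β-rule — branch into P  //  Q.
              branch 2.2.2.1 (add P):
                ○ open, literals {P=true, Q=true, R=false}.
              branch 2.2.2.2 (add Q):
                ○ open, literals {Q=true, R=false}.
2 branches closed, 6 open.
An open branch gives a countermodel: P=true, Q=true, R=false (unmentioned atoms arbitrary); the premises hold there but the conclusion fails.

No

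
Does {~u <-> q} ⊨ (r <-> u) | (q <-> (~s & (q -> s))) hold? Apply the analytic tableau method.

Initial set: {(~u <-> q); ~((r <-> u) | (q <-> (~s & (q -> s))))}.
~((r <-> u) | (q <-> (~s & (q -> s)))): α-rule — add ~(r <-> u), ~(q <-> (~s & (q -> s))).
(~u <-> q): β-rule — branch into ~u, q  //  ~~u, ~q.
  branch 1 (add ~u, q):
    ~(r <-> u): β-rule — branch into r, ~u  //  ~r, u.
      branch 1.1 (add r, ~u):
        ~(q <-> (~s & (q -> s))): β-rule — branch into q, ~(~s & (q -> s))  //  ~q, (~s & (q -> s)).
          branch 1.1.1 (add q, ~(~s & (q -> s))):
            ~(~s & (q -> s)): β-rule — branch into ~~s  //  ~(q -> s).
              branch 1.1.1.1 (add ~~s):
                ○ open, literals {q=true, r=true, s=true, u=false}.
              branch 1.1.1.2 (add ~(q -> s)):
                ~(q -> s): α-rule — add q, ~s.
                ○ open, literals {q=true, r=true, s=false, u=false}.
          branch 1.1.2 (add ~q, (~s & (q -> s))):
            × closes — contains both q and ~q.
      branch 1.2 (add ~r, u):
        × closes — contains both u and ~u.
  branch 2 (add ~~u, ~q):
    ~(r <-> u): β-rule — branch into r, ~u  //  ~r, u.
      branch 2.1 (add r, ~u):
        × closes — contains both u and ~u.
      branch 2.2 (add ~r, u):
        ~(q <-> (~s & (q -> s))): β-rule — branch into q, ~(~s & (q -> s))  //  ~q, (~s & (q -> s)).
          branch 2.2.1 (add q, ~(~s & (q -> s))):
            × closes — contains both q and ~q.
          branch 2.2.2 (add ~q, (~s & (q -> s))):
            (~s & (q -> s)): α-rule — add ~s, (q -> s).
            (q -> s): β-rule — branch into ~q  //  s.
              branch 2.2.2.1 (add ~q):
                ○ open, literals {q=false, r=false, s=false, u=true}.
              branch 2.2.2.2 (add s):
                × closes — contains both s and ~s.
5 branches closed, 3 open.
An open branch gives a countermodel: q=true, r=true, s=true, u=false (unmentioned atoms arbitrary); the premises hold there but the conclusion fails.

No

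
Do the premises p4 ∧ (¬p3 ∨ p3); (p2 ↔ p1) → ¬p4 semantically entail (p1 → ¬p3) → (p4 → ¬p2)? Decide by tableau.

Initial set: {(p4 ∧ (¬p3 ∨ p3)); ((p2 ↔ p1) → ¬p4); ¬((p1 → ¬p3) → (p4 → ¬p2))}.
(p4 ∧ (¬p3 ∨ p3)): α-rule — add p4, (¬p3 ∨ p3).
¬((p1 → ¬p3) → (p4 → ¬p2)): α-rule — add (p1 → ¬p3), ¬(p4 → ¬p2).
¬(p4 → ¬p2): α-rule — add p4, ¬¬p2.
((p2 ↔ p1) → ¬p4): β-rule — branch into ¬(p2 ↔ p1)  //  ¬p4.
  branch 1 (add ¬(p2 ↔ p1)):
    (¬p3 ∨ p3): β-rule — branch into ¬p3  //  p3.
      branch 1.1 (add ¬p3):
        (p1 → ¬p3): β-rule — branch into ¬p1  //  ¬p3.
          branch 1.1.1 (add ¬p1):
            ¬(p2 ↔ p1): β-rule — branch into p2, ¬p1  //  ¬p2, p1.
              branch 1.1.1.1 (add p2, ¬p1):
                ○ open, literals {p1=0, p2=1, p3=0, p4=1}.
              branch 1.1.1.2 (add ¬p2, p1):
                × closes — contains both p2 and ¬p2.
          branch 1.1.2 (add ¬p3):
            ¬(p2 ↔ p1): β-rule — branch into p2, ¬p1  //  ¬p2, p1.
              branch 1.1.2.1 (add p2, ¬p1):
                ○ open, literals {p1=0, p2=1, p3=0, p4=1}.
              branch 1.1.2.2 (add ¬p2, p1):
                × closes — contains both p2 and ¬p2.
      branch 1.2 (add p3):
        (p1 → ¬p3): β-rule — branch into ¬p1  //  ¬p3.
          branch 1.2.1 (add ¬p1):
            ¬(p2 ↔ p1): β-rule — branch into p2, ¬p1  //  ¬p2, p1.
              branch 1.2.1.1 (add p2, ¬p1):
                ○ open, literals {p1=0, p2=1, p3=1, p4=1}.
              branch 1.2.1.2 (add ¬p2, p1):
                × closes — contains both p2 and ¬p2.
          branch 1.2.2 (add ¬p3):
            × closes — contains both p3 and ¬p3.
  branch 2 (add ¬p4):
    × closes — contains both p4 and ¬p4.
5 branches closed, 3 open.
An open branch gives a countermodel: p1=0, p2=1, p3=0, p4=1 (unmentioned atoms arbitrary); the premises hold there but the conclusion fails.

No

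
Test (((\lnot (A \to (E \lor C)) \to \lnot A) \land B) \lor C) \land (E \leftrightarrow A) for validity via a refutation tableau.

Assume the negation and expand:
Initial set: {\lnot ((((\lnot (A \to (E \lor C)) \to \lnot A) \land B) \lor C) \land (E \leftrightarrow A))}.
\lnot ((((\lnot (A \to (E \lor C)) \to \lnot A) \land B) \lor C) \land (E \leftrightarrow A)): β-rule — branch into \lnot (((\lnot (A \to (E \lor C)) \to \lnot A) \land B) \lor C)  //  \lnot (E \leftrightarrow A).
  branch 1 (add \lnot (((\lnot (A \to (E \lor C)) \to \lnot A) \land B) \lor C)):
    \lnot (((\lnot (A \to (E \lor C)) \to \lnot A) \land B) \lor C): α-rule — add \lnot ((\lnot (A \to (E \lor C)) \to \lnot A) \land B), \lnot C.
    \lnot ((\lnot (A \to (E \lor C)) \to \lnot A) \land B): β-rule — branch into \lnot (\lnot (A \to (E \lor C)) \to \lnot A)  //  \lnot B.
      branch 1.1 (add \lnot (\lnot (A \to (E \lor C)) \to \lnot A)):
        \lnot (\lnot (A \to (E \lor C)) \to \lnot A): α-rule — add \lnot (A \to (E \lor C)), \lnot \lnot A.
        \lnot (A \to (E \lor C)): α-rule — add A, \lnot (E \lor C).
        \lnot (E \lor C): α-rule — add \lnot E, \lnot C.
        ○ open, literals {A=1, C=0, E=0}.
      branch 1.2 (add \lnot B):
        ○ open, literals {B=0, C=0}.
  branch 2 (add \lnot (E \leftrightarrow A)):
    \lnot (E \leftrightarrow A): β-rule — branch into E, \lnot A  //  \lnot E, A.
      branch 2.1 (add E, \lnot A):
        ○ open, literals {A=0, E=1}.
      branch 2.2 (add \lnot E, A):
        ○ open, literals {A=1, E=0}.
0 branches closed, 4 open.
An open branch gives a countermodel: A=1, C=0, E=0 (unmentioned atoms arbitrary); under it the original formula is false.

Not valid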